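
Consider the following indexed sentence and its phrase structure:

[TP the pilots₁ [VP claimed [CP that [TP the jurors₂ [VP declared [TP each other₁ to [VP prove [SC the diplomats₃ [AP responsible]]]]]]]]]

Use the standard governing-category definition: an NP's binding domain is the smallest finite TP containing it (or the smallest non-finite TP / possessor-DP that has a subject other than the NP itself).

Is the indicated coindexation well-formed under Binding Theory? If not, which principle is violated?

Principle A

The two coindexed NPs are *the pilots₁* and *each other₁*.
*each other₁* is an anaphor. Principle A requires it to be bound within its binding domain — the embedded TP, whose subject is the jurors₂.
Within that domain it is c-commanded by *the jurors₂*, which does not share its index.
*the pilots₁* does c-command the anaphor, but from outside its binding domain.
The anaphor is unbound in its domain → Principle A violation.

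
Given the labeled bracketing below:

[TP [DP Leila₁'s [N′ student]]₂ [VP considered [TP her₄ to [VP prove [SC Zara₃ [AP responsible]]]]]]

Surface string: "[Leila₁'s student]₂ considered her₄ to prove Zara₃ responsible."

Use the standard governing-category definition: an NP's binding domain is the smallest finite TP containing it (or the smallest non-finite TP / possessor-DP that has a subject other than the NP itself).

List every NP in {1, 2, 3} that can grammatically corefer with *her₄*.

*her* is a pronoun, so Principle B applies: it must be free in its binding domain.
Binding domain of *her₄*: the matrix TP, whose subject is [Leila₁'s student]₂.
*Leila₁* and the pronoun do not c-command one another → neither Principle B nor Principle C is at stake; coindexation permitted.
*[Leila₁'s student]₂* c-commands the pronoun within its binding domain → coindexation would violate Principle B.
*Zara₃*: the pronoun c-commands this R-expression → coindexation would violate Principle C on *Zara₃*.

{1}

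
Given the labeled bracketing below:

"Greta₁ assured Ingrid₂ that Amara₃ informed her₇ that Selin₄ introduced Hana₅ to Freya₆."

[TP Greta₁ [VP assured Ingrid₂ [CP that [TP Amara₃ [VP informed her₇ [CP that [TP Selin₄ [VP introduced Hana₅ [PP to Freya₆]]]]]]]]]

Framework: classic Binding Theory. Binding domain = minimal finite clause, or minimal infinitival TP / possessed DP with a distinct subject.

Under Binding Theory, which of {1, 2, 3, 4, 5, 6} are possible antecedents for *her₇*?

*her* is a pronoun, so Principle B applies: it must be free in its binding domain.
Binding domain of *her₇*: the embedded TP, whose subject is Amara₃.
*Greta₁* c-commands the pronoun but from outside its binding domain, and is not c-commanded by it → coindexation permitted.
*Ingrid₂* c-commands the pronoun but from outside its binding domain, and is not c-commanded by it → coindexation permitted.
*Amara₃* c-commands the pronoun within its binding domain → coindexation would violate Principle B.
*Selin₄*: the pronoun c-commands this R-expression → coindexation would violate Principle C on *Selin₄*.
*Hana₅*: the pronoun c-commands this R-expression → coindexation would violate Principle C on *Hana₅*.
*Freya₆*: the pronoun c-commands this R-expression → coindexation would violate Principle C on *Freya₆*.

{1, 2}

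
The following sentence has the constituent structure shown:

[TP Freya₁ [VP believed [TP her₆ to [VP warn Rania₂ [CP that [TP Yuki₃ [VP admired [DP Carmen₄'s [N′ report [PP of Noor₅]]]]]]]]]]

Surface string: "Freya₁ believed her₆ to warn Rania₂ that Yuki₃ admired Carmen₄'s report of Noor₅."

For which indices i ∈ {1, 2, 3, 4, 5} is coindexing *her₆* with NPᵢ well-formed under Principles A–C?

*her* is a pronoun, so Principle B applies: it must be free in its binding domain.
Binding domain of *her₆*: the matrix TP, whose subject is Freya₁.
*Freya₁* c-commands the pronoun within its binding domain → coindexation would violate Principle B.
*Rania₂*: the pronoun c-commands this R-expression → coindexation would violate Principle C on *Rania₂*.
*Yuki₃*: the pronoun c-commands this R-expression → coindexation would violate Principle C on *Yuki₃*.
*Carmen₄*: the pronoun c-commands this R-expression → coindexation would violate Principle C on *Carmen₄*.
*Noor₅*: the pronoun c-commands this R-expression → coindexation would violate Principle C on *Noor₅*.

none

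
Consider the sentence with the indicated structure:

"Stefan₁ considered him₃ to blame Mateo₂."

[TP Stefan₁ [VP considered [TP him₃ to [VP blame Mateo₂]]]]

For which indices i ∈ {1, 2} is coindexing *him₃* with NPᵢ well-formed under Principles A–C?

*him* is a pronoun, so Principle B applies: it must be free in its binding domain.
Binding domain of *him₃*: the matrix TP, whose subject is Stefan₁.
*Stefan₁* c-commands the pronoun within its binding domain → coindexation would violate Principle B.
*Mateo₂*: the pronoun c-commands this R-expression → coindexation would violate Principle C on *Mateo₂*.

none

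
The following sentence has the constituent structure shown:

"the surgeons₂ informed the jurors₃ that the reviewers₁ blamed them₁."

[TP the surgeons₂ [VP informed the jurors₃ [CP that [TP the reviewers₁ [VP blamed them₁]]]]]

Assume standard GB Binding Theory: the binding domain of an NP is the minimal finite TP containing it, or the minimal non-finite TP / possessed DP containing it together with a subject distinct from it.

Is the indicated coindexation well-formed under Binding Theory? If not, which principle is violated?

The two coindexed NPs are *the reviewers₁* and *them₁*.
*them₁* is a pronoun. Its binding domain is the embedded TP, whose subject is the reviewers₁.
*the reviewers₁* c-commands it within that domain and carries the same index.
The pronoun is locally bound → Principle B violation.

Principle B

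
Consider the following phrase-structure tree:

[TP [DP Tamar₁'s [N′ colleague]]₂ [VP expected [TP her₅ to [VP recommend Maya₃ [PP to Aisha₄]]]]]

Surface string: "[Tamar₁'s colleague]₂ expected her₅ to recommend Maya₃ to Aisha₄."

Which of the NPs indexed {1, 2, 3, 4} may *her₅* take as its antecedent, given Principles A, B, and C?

{1}

*her* is a pronoun, so Principle B applies: it must be free in its binding domain.
Binding domain of *her₅*: the matrix TP, whose subject is [Tamar₁'s colleague]₂.
*Tamar₁* and the pronoun do not c-command one another → neither Principle B nor Principle C is at stake; coindexation permitted.
*[Tamar₁'s colleague]₂* c-commands the pronoun within its binding domain → coindexation would violate Principle B.
*Maya₃*: the pronoun c-commands this R-expression → coindexation would violate Principle C on *Maya₃*.
*Aisha₄*: the pronoun c-commands this R-expression → coindexation would violate Principle C on *Aisha₄*.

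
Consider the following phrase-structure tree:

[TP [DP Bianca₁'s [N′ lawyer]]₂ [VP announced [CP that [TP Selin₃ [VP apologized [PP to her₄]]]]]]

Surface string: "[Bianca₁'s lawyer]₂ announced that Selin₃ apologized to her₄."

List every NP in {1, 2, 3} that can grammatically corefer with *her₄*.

{1, 2}

*her* is a pronoun, so Principle B applies: it must be free in its binding domain.
Binding domain of *her₄*: the embedded TP, whose subject is Selin₃.
*Bianca₁* and the pronoun do not c-command one another → neither Principle B nor Principle C is at stake; coindexation permitted.
*[Bianca₁'s lawyer]₂* c-commands the pronoun but from outside its binding domain, and is not c-commanded by it → coindexation permitted.
*Selin₃* c-commands the pronoun within its binding domain → coindexation would violate Principle B.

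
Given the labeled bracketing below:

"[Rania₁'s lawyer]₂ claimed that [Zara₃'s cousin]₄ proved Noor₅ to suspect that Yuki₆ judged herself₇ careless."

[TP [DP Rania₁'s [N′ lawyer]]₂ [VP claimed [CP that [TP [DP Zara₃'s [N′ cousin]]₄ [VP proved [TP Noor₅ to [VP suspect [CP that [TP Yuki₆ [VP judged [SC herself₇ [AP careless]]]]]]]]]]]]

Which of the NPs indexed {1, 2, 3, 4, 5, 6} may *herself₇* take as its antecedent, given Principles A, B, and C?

*herself* is an anaphor, so Principle A applies: it must be bound in its binding domain.
Binding domain of *herself₇*: the embedded TP, whose subject is Yuki₆.
*Rania₁* does not c-command the anaphor → cannot bind it.
*[Rania₁'s lawyer]₂* c-commands the anaphor but is outside its binding domain → cannot satisfy Principle A.
*Zara₃* does not c-command the anaphor → cannot bind it.
*[Zara₃'s cousin]₄* c-commands the anaphor but is outside its binding domain → cannot satisfy Principle A.
*Noor₅* c-commands the anaphor but is outside its binding domain → cannot satisfy Principle A.
*Yuki₆* c-commands the anaphor within its binding domain → licit binder.

{6}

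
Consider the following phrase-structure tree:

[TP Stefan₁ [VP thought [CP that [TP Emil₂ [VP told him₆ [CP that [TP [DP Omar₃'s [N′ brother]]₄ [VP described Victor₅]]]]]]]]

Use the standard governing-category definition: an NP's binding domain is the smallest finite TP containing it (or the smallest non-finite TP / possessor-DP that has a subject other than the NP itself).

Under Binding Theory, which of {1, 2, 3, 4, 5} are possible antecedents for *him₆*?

*him* is a pronoun, so Principle B applies: it must be free in its binding domain.
Binding domain of *him₆*: the embedded TP, whose subject is Emil₂.
*Stefan₁* c-commands the pronoun but from outside its binding domain, and is not c-commanded by it → coindexation permitted.
*Emil₂* c-commands the pronoun within its binding domain → coindexation would violate Principle B.
*Omar₃*: the pronoun c-commands this R-expression → coindexation would violate Principle C on *Omar₃*.
*[Omar₃'s brother]₄*: the pronoun c-commands this R-expression → coindexation would violate Principle C on *[Omar₃'s brother]₄*.
*Victor₅*: the pronoun c-commands this R-expression → coindexation would violate Principle C on *Victor₅*.

{1}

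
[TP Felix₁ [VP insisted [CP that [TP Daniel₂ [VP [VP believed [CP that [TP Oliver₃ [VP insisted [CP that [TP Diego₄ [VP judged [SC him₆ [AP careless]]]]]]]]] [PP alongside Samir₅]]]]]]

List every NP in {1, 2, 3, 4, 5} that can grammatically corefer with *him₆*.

{1, 2, 3, 5}

*him* is a pronoun, so Principle B applies: it must be free in its binding domain.
Binding domain of *him₆*: the embedded TP, whose subject is Diego₄.
*Felix₁* c-commands the pronoun but from outside its binding domain, and is not c-commanded by it → coindexation permitted.
*Daniel₂* c-commands the pronoun but from outside its binding domain, and is not c-commanded by it → coindexation permitted.
*Oliver₃* c-commands the pronoun but from outside its binding domain, and is not c-commanded by it → coindexation permitted.
*Diego₄* c-commands the pronoun within its binding domain → coindexation would violate Principle B.
*Samir₅* and the pronoun do not c-command one another → neither Principle B nor Principle C is at stake; coindexation permitted.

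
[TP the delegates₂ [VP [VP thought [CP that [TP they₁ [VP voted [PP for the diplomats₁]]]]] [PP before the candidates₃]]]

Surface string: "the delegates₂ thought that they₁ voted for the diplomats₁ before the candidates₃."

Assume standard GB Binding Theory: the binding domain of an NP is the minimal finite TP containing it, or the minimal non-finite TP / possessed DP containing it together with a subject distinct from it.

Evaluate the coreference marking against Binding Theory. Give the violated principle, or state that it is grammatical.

Principle C

The two coindexed NPs are *they₁* and *the diplomats₁*.
*the diplomats₁* is an R-expression. Principle C requires it to be free everywhere.
*they₁* c-commands it and carries the same index.
The R-expression is bound → Principle C violation.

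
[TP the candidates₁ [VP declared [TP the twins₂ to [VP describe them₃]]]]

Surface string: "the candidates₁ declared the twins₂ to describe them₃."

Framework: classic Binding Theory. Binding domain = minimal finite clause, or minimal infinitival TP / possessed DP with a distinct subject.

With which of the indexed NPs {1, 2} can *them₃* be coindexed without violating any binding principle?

*them* is a pronoun, so Principle B applies: it must be free in its binding domain.
Binding domain of *them₃*: the embedded TP, whose subject is the twins₂.
*the candidates₁* c-commands the pronoun but from outside its binding domain, and is not c-commanded by it → coindexation permitted.
*the twins₂* c-commands the pronoun within its binding domain → coindexation would violate Principle B.

{1}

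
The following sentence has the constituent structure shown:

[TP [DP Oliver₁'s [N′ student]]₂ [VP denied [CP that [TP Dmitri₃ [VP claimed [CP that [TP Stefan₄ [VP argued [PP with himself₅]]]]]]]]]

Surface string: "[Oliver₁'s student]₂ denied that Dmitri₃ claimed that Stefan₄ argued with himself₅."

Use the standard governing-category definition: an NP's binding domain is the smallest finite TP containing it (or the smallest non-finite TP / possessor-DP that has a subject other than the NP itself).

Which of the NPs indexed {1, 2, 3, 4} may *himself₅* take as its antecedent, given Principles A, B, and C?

*himself* is an anaphor, so Principle A applies: it must be bound in its binding domain.
Binding domain of *himself₅*: the embedded TP, whose subject is Stefan₄.
*Oliver₁* does not c-command the anaphor → cannot bind it.
*[Oliver₁'s student]₂* c-commands the anaphor but is outside its binding domain → cannot satisfy Principle A.
*Dmitri₃* c-commands the anaphor but is outside its binding domain → cannot satisfy Principle A.
*Stefan₄* c-commands the anaphor within its binding domain → licit binder.

{4}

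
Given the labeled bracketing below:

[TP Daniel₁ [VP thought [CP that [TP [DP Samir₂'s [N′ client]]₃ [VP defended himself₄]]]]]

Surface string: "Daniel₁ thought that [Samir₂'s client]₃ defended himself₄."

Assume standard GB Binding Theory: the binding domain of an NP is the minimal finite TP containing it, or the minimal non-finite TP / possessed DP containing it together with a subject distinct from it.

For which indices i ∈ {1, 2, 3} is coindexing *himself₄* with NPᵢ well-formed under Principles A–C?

*himself* is an anaphor, so Principle A applies: it must be bound in its binding domain.
Binding domain of *himself₄*: the embedded TP, whose subject is [Samir₂'s client]₃.
*Daniel₁* c-commands the anaphor but is outside its binding domain → cannot satisfy Principle A.
*Samir₂* does not c-command the anaphor → cannot bind it.
*[Samir₂'s client]₃* c-commands the anaphor within its binding domain → licit binder.

{3}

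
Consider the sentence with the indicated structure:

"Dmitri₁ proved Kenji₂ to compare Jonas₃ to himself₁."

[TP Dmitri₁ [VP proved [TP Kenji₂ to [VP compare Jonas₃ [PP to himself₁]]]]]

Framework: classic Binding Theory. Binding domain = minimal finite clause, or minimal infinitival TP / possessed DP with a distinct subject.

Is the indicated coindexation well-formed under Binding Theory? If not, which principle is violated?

The two coindexed NPs are *Dmitri₁* and *himself₁*.
*himself₁* is an anaphor. Principle A requires it to be bound within its binding domain — the embedded TP, whose subject is Kenji₂.
Within that domain it is c-commanded by *Kenji₂*, *Jonas₃*, none of which share its index.
*Dmitri₁* does c-command the anaphor, but from outside its binding domain.
The anaphor is unbound in its domain → Principle A violation.

Principle A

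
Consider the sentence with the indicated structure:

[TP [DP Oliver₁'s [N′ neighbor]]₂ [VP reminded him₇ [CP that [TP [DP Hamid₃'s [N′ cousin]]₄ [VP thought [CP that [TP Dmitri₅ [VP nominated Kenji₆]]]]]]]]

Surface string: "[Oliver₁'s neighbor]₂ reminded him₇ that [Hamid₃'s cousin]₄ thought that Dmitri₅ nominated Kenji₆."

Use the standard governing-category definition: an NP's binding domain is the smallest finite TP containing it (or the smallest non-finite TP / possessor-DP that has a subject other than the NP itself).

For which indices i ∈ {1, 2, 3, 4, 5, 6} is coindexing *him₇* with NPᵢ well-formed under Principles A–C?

*him* is a pronoun, so Principle B applies: it must be free in its binding domain.
Binding domain of *him₇*: the matrix TP, whose subject is [Oliver₁'s neighbor]₂.
*Oliver₁* and the pronoun do not c-command one another → neither Principle B nor Principle C is at stake; coindexation permitted.
*[Oliver₁'s neighbor]₂* c-commands the pronoun within its binding domain → coindexation would violate Principle B.
*Hamid₃*: the pronoun c-commands this R-expression → coindexation would violate Principle C on *Hamid₃*.
*[Hamid₃'s cousin]₄*: the pronoun c-commands this R-expression → coindexation would violate Principle C on *[Hamid₃'s cousin]₄*.
*Dmitri₅*: the pronoun c-commands this R-expression → coindexation would violate Principle C on *Dmitri₅*.
*Kenji₆*: the pronoun c-commands this R-expression → coindexation would violate Principle C on *Kenji₆*.

{1}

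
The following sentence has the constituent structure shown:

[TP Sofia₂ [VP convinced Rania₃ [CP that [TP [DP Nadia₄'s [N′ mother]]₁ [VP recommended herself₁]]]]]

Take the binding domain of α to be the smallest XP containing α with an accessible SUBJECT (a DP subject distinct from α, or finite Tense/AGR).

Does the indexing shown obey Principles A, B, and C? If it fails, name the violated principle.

grammatical

The two coindexed NPs are *[Nadia₄'s mother]₁* and *herself₁*.
*herself₁* is an anaphor; its binding domain is the embedded TP, whose subject is [Nadia₄'s mother]₁. *[Nadia₄'s mother]₁* c-commands it within that domain and shares its index, so Principle A is satisfied.
*[Nadia₄'s mother]₁* is an R-expression; *herself₁* does not c-command it, and no other NP shares its index, so Principle C is satisfied.
All principles are respected.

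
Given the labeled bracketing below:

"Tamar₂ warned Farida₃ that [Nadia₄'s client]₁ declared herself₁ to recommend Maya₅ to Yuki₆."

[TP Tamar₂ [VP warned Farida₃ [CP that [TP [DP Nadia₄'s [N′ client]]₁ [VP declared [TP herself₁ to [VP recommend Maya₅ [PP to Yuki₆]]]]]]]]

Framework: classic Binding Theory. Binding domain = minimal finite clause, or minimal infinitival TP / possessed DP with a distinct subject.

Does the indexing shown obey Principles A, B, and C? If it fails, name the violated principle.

The two coindexed NPs are *[Nadia₄'s client]₁* and *herself₁*.
*herself₁* is an anaphor; its binding domain is the embedded TP, whose subject is [Nadia₄'s client]₁. *[Nadia₄'s client]₁* c-commands it within that domain and shares its index, so Principle A is satisfied.
*[Nadia₄'s client]₁* is an R-expression; *herself₁* does not c-command it, and no other NP shares its index, so Principle C is satisfied.
All principles are respected.

grammatical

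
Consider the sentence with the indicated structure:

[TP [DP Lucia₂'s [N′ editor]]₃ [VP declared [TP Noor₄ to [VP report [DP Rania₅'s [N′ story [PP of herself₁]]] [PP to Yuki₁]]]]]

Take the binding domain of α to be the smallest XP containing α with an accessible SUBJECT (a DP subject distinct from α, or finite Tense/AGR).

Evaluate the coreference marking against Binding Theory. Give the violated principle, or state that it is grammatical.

The two coindexed NPs are *Yuki₁* and *herself₁*.
*herself₁* is an anaphor. Principle A requires it to be bound within its binding domain — the possessed DP, whose subject is Rania₅.
Within that domain it is c-commanded by *Rania₅*, which does not share its index.
*Yuki₁* does not c-command the anaphor at all.
The anaphor is unbound in its domain → Principle A violation.

Principle A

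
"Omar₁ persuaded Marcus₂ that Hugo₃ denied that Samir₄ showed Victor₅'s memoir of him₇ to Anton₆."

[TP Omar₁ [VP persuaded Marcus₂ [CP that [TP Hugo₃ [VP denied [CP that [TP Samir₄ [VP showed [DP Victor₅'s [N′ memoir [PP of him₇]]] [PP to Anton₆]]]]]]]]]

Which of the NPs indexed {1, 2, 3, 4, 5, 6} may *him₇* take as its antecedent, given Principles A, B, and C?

*him* is a pronoun, so Principle B applies: it must be free in its binding domain.
Binding domain of *him₇*: the possessed DP, whose subject is Victor₅.
*Omar₁* c-commands the pronoun but from outside its binding domain, and is not c-commanded by it → coindexation permitted.
*Marcus₂* c-commands the pronoun but from outside its binding domain, and is not c-commanded by it → coindexation permitted.
*Hugo₃* c-commands the pronoun but from outside its binding domain, and is not c-commanded by it → coindexation permitted.
*Samir₄* c-commands the pronoun but from outside its binding domain, and is not c-commanded by it → coindexation permitted.
*Victor₅* c-commands the pronoun within its binding domain → coindexation would violate Principle B.
*Anton₆* and the pronoun do not c-command one another → neither Principle B nor Principle C is at stake; coindexation permitted.

{1, 2, 3, 4, 6}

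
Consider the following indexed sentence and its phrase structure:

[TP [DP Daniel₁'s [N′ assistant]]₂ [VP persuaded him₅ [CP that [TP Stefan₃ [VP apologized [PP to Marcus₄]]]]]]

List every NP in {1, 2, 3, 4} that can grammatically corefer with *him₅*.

{1}

*him* is a pronoun, so Principle B applies: it must be free in its binding domain.
Binding domain of *him₅*: the matrix TP, whose subject is [Daniel₁'s assistant]₂.
*Daniel₁* and the pronoun do not c-command one another → neither Principle B nor Principle C is at stake; coindexation permitted.
*[Daniel₁'s assistant]₂* c-commands the pronoun within its binding domain → coindexation would violate Principle B.
*Stefan₃*: the pronoun c-commands this R-expression → coindexation would violate Principle C on *Stefan₃*.
*Marcus₄*: the pronoun c-commands this R-expression → coindexation would violate Principle C on *Marcus₄*.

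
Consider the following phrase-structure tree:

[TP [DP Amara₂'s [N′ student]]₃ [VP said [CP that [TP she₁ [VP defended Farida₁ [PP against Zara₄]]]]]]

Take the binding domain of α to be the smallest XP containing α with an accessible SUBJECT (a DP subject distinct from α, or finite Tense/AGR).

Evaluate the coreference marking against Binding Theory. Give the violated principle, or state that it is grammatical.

Principle C

The two coindexed NPs are *she₁* and *Farida₁*.
*Farida₁* is an R-expression. Principle C requires it to be free everywhere.
*she₁* c-commands it and carries the same index.
The R-expression is bound → Principle C violation.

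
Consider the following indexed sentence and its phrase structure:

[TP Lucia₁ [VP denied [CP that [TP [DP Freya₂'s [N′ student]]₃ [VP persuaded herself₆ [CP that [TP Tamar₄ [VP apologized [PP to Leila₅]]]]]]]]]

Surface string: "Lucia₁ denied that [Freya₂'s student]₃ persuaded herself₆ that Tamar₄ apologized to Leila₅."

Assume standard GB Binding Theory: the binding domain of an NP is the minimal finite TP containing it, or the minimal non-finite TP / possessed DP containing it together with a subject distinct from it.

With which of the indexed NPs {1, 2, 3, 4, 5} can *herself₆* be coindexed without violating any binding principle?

{3}

*herself* is an anaphor, so Principle A applies: it must be bound in its binding domain.
Binding domain of *herself₆*: the embedded TP, whose subject is [Freya₂'s student]₃.
*Lucia₁* c-commands the anaphor but is outside its binding domain → cannot satisfy Principle A.
*Freya₂* does not c-command the anaphor → cannot bind it.
*[Freya₂'s student]₃* c-commands the anaphor within its binding domain → licit binder.
*Tamar₄* does not c-command the anaphor → cannot bind it.
*Leila₅* does not c-command the anaphor → cannot bind it.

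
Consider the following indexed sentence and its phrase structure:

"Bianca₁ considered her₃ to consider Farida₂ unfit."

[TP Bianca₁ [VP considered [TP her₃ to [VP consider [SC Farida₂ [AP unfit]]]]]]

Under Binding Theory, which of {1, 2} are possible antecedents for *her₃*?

none

*her* is a pronoun, so Principle B applies: it must be free in its binding domain.
Binding domain of *her₃*: the matrix TP, whose subject is Bianca₁.
*Bianca₁* c-commands the pronoun within its binding domain → coindexation would violate Principle B.
*Farida₂*: the pronoun c-commands this R-expression → coindexation would violate Principle C on *Farida₂*.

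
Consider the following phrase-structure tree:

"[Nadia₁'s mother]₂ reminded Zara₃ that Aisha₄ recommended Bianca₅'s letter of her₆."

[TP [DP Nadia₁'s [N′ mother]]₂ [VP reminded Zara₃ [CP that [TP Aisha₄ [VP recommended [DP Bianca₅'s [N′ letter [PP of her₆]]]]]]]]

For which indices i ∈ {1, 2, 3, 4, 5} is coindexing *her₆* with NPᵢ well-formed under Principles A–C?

{1, 2, 3, 4}

*her* is a pronoun, so Principle B applies: it must be free in its binding domain.
Binding domain of *her₆*: the possessed DP, whose subject is Bianca₅.
*Nadia₁* and the pronoun do not c-command one another → neither Principle B nor Principle C is at stake; coindexation permitted.
*[Nadia₁'s mother]₂* c-commands the pronoun but from outside its binding domain, and is not c-commanded by it → coindexation permitted.
*Zara₃* c-commands the pronoun but from outside its binding domain, and is not c-commanded by it → coindexation permitted.
*Aisha₄* c-commands the pronoun but from outside its binding domain, and is not c-commanded by it → coindexation permitted.
*Bianca₅* c-commands the pronoun within its binding domain → coindexation would violate Principle B.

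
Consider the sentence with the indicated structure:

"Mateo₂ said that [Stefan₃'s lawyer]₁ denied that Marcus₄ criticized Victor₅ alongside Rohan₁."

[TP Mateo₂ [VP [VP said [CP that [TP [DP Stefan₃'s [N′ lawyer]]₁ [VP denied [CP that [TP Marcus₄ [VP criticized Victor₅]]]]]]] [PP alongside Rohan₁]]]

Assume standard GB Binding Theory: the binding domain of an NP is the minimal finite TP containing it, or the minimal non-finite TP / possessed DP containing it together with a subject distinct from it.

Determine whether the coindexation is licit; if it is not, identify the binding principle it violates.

grammatical

The two coindexed NPs are *[Stefan₃'s lawyer]₁* and *Rohan₁*.
*Rohan₁* is an R-expression; no coindexed NP c-commands it, so Principle C holds.
*[Stefan₃'s lawyer]₁* is an R-expression; *Rohan₁* does not c-command it, and no other NP shares its index, so Principle C is satisfied.
All principles are respected.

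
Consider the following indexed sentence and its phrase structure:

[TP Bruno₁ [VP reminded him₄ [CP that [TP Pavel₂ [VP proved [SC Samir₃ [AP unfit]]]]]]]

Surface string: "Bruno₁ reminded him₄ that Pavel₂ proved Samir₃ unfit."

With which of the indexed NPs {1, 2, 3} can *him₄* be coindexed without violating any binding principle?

none

*him* is a pronoun, so Principle B applies: it must be free in its binding domain.
Binding domain of *him₄*: the matrix TP, whose subject is Bruno₁.
*Bruno₁* c-commands the pronoun within its binding domain → coindexation would violate Principle B.
*Pavel₂*: the pronoun c-commands this R-expression → coindexation would violate Principle C on *Pavel₂*.
*Samir₃*: the pronoun c-commands this R-expression → coindexation would violate Principle C on *Samir₃*.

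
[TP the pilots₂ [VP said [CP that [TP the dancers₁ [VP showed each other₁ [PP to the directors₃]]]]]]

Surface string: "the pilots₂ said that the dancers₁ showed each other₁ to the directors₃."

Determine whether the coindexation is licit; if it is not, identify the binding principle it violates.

grammatical

The two coindexed NPs are *the dancers₁* and *each other₁*.
*each other₁* is an anaphor; its binding domain is the embedded TP, whose subject is the dancers₁. *the dancers₁* c-commands it within that domain and shares its index, so Principle A is satisfied.
*the dancers₁* is an R-expression; *each other₁* does not c-command it, and no other NP shares its index, so Principle C is satisfied.
All principles are respected.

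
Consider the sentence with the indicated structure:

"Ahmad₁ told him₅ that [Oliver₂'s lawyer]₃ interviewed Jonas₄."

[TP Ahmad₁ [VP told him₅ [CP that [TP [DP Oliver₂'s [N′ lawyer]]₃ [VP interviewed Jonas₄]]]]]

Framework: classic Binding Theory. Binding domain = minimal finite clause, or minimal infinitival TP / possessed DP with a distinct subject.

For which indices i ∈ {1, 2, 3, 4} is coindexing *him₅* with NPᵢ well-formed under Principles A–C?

none

*him* is a pronoun, so Principle B applies: it must be free in its binding domain.
Binding domain of *him₅*: the matrix TP, whose subject is Ahmad₁.
*Ahmad₁* c-commands the pronoun within its binding domain → coindexation would violate Principle B.
*Oliver₂*: the pronoun c-commands this R-expression → coindexation would violate Principle C on *Oliver₂*.
*[Oliver₂'s lawyer]₃*: the pronoun c-commands this R-expression → coindexation would violate Principle C on *[Oliver₂'s lawyer]₃*.
*Jonas₄*: the pronoun c-commands this R-expression → coindexation would violate Principle C on *Jonas₄*.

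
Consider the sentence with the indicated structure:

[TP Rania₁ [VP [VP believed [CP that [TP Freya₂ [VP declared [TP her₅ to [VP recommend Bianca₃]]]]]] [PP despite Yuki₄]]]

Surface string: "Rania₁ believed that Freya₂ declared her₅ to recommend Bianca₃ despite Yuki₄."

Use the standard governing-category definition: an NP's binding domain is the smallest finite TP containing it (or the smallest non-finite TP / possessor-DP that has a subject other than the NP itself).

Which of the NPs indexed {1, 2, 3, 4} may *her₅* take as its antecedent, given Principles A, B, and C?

{1, 4}

*her* is a pronoun, so Principle B applies: it must be free in its binding domain.
Binding domain of *her₅*: the embedded TP, whose subject is Freya₂.
*Rania₁* c-commands the pronoun but from outside its binding domain, and is not c-commanded by it → coindexation permitted.
*Freya₂* c-commands the pronoun within its binding domain → coindexation would violate Principle B.
*Bianca₃*: the pronoun c-commands this R-expression → coindexation would violate Principle C on *Bianca₃*.
*Yuki₄* and the pronoun do not c-command one another → neither Principle B nor Principle C is at stake; coindexation permitted.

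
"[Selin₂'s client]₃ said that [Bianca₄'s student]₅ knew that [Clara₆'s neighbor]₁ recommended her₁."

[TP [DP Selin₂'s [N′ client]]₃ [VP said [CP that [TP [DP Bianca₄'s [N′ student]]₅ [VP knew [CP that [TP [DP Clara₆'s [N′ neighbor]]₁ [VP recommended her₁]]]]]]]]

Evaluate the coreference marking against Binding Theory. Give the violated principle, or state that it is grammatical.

The two coindexed NPs are *[Clara₆'s neighbor]₁* and *her₁*.
*her₁* is a pronoun. Its binding domain is the embedded TP, whose subject is [Clara₆'s neighbor]₁.
*[Clara₆'s neighbor]₁* c-commands it within that domain and carries the same index.
The pronoun is locally bound → Principle B violation.

Principle B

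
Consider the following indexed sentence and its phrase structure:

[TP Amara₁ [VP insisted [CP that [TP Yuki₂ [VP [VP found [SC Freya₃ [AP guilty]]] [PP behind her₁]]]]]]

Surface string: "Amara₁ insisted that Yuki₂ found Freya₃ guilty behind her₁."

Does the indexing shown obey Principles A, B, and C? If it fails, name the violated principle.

grammatical

The two coindexed NPs are *Amara₁* and *her₁*.
*her₁* is a pronoun; its binding domain is the embedded TP, whose subject is Yuki₂. Within that domain it is c-commanded only by *Yuki₂*, which carries a different index — the pronoun is free locally, so Principle B holds.
*Amara₁* is an R-expression; *her₁* does not c-command it, and no other NP shares its index, so Principle C is satisfied.
All principles are respected.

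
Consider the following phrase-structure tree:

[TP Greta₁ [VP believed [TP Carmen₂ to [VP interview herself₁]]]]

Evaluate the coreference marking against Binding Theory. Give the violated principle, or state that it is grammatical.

Principle A

The two coindexed NPs are *Greta₁* and *herself₁*.
*herself₁* is an anaphor. Principle A requires it to be bound within its binding domain — the embedded TP, whose subject is Carmen₂.
Within that domain it is c-commanded by *Carmen₂*, which does not share its index.
*Greta₁* does c-command the anaphor, but from outside its binding domain.
The anaphor is unbound in its domain → Principle A violation.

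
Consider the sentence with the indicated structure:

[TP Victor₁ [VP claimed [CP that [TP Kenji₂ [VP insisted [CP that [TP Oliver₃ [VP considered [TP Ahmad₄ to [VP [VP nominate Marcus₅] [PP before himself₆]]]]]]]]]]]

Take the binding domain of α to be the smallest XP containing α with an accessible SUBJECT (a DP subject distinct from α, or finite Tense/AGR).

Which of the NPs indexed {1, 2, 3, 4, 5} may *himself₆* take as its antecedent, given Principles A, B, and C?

{4}

*himself* is an anaphor, so Principle A applies: it must be bound in its binding domain.
Binding domain of *himself₆*: the embedded TP, whose subject is Ahmad₄.
*Victor₁* c-commands the anaphor but is outside its binding domain → cannot satisfy Principle A.
*Kenji₂* c-commands the anaphor but is outside its binding domain → cannot satisfy Principle A.
*Oliver₃* c-commands the anaphor but is outside its binding domain → cannot satisfy Principle A.
*Ahmad₄* c-commands the anaphor within its binding domain → licit binder.
*Marcus₅* does not c-command the anaphor → cannot bind it.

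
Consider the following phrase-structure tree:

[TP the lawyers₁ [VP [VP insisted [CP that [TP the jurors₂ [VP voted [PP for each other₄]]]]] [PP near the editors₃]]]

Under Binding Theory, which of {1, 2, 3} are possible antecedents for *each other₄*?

{2}

*each other* is an anaphor, so Principle A applies: it must be bound in its binding domain.
Binding domain of *each other₄*: the embedded TP, whose subject is the jurors₂.
*the lawyers₁* c-commands the anaphor but is outside its binding domain → cannot satisfy Principle A.
*the jurors₂* c-commands the anaphor within its binding domain → licit binder.
*the editors₃* does not c-command the anaphor → cannot bind it.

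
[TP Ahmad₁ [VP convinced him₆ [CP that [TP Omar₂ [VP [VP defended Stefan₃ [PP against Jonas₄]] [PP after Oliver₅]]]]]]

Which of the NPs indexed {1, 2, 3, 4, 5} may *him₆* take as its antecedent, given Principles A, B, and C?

*him* is a pronoun, so Principle B applies: it must be free in its binding domain.
Binding domain of *him₆*: the matrix TP, whose subject is Ahmad₁.
*Ahmad₁* c-commands the pronoun within its binding domain → coindexation would violate Principle B.
*Omar₂*: the pronoun c-commands this R-expression → coindexation would violate Principle C on *Omar₂*.
*Stefan₃*: the pronoun c-commands this R-expression → coindexation would violate Principle C on *Stefan₃*.
*Jonas₄*: the pronoun c-commands this R-expression → coindexation would violate Principle C on *Jonas₄*.
*Oliver₅*: the pronoun c-commands this R-expression → coindexation would violate Principle C on *Oliver₅*.

none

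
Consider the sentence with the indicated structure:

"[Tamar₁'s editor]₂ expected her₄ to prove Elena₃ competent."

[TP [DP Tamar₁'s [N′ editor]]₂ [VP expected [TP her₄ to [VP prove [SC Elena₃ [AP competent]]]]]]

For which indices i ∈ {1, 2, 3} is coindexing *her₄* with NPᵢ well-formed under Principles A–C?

{1}

*her* is a pronoun, so Principle B applies: it must be free in its binding domain.
Binding domain of *her₄*: the matrix TP, whose subject is [Tamar₁'s editor]₂.
*Tamar₁* and the pronoun do not c-command one another → neither Principle B nor Principle C is at stake; coindexation permitted.
*[Tamar₁'s editor]₂* c-commands the pronoun within its binding domain → coindexation would violate Principle B.
*Elena₃*: the pronoun c-commands this R-expression → coindexation would violate Principle C on *Elena₃*.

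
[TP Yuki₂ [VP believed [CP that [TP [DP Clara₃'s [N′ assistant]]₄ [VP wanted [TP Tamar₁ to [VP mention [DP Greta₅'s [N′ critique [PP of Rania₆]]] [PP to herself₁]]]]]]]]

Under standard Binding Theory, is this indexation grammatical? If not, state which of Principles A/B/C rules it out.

The two coindexed NPs are *Tamar₁* and *herself₁*.
*herself₁* is an anaphor; its binding domain is the embedded TP, whose subject is Tamar₁. *Tamar₁* c-commands it within that domain and shares its index, so Principle A is satisfied.
*Tamar₁* is an R-expression; *herself₁* does not c-command it, and no other NP shares its index, so Principle C is satisfied.
All principles are respected.

grammatical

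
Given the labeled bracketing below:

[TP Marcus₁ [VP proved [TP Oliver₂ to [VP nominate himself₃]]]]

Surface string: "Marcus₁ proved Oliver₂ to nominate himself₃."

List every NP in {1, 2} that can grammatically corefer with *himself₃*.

{2}

*himself* is an anaphor, so Principle A applies: it must be bound in its binding domain.
Binding domain of *himself₃*: the embedded TP, whose subject is Oliver₂.
*Marcus₁* c-commands the anaphor but is outside its binding domain → cannot satisfy Principle A.
*Oliver₂* c-commands the anaphor within its binding domain → licit binder.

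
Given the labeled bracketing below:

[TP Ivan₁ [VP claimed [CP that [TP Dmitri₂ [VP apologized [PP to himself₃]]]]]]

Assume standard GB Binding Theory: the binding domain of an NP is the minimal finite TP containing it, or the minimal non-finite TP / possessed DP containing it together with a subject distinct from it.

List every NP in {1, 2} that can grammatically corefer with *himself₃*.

{2}

*himself* is an anaphor, so Principle A applies: it must be bound in its binding domain.
Binding domain of *himself₃*: the embedded TP, whose subject is Dmitri₂.
*Ivan₁* c-commands the anaphor but is outside its binding domain → cannot satisfy Principle A.
*Dmitri₂* c-commands the anaphor within its binding domain → licit binder.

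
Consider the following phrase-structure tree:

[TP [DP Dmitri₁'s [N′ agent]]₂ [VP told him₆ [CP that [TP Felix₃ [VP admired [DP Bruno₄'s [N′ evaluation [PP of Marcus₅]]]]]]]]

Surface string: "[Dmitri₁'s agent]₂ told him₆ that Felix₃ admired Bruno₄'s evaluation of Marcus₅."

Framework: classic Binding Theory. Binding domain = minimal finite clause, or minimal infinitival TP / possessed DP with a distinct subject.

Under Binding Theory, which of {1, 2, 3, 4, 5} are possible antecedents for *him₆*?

*him* is a pronoun, so Principle B applies: it must be free in its binding domain.
Binding domain of *him₆*: the matrix TP, whose subject is [Dmitri₁'s agent]₂.
*Dmitri₁* and the pronoun do not c-command one another → neither Principle B nor Principle C is at stake; coindexation permitted.
*[Dmitri₁'s agent]₂* c-commands the pronoun within its binding domain → coindexation would violate Principle B.
*Felix₃*: the pronoun c-commands this R-expression → coindexation would violate Principle C on *Felix₃*.
*Bruno₄*: the pronoun c-commands this R-expression → coindexation would violate Principle C on *Bruno₄*.
*Marcus₅*: the pronoun c-commands this R-expression → coindexation would violate Principle C on *Marcus₅*.

{1}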